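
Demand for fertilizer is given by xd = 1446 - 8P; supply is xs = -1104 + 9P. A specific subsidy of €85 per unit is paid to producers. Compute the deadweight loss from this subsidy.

Pre-subsidy: 1446 - 8P = -1104 + 9P gives P* = 150, x* = 246.
With the subsidy, sellers receive Ps = Pb + 85 for each unit, where Pb is the price buyers pay.
Supply in terms of Pb becomes xs = -1104 + 9(Pb + 85) = -339 + 9Pb. Setting this equal to demand: 1446 - 8Pb = -339 + 9Pb, so Pb = 105.
Sellers receive Ps = 105 + 85 = 190; x' = 1446 − 8·105 = 606.
The subsidy expands output by 606 − 246 = 360 past the efficient level; on those units the gap between marginal cost and willingness to pay runs from 0 up to 85.
DWL = ½ × 85 × 360 = 15300.

Deadweight loss = €15300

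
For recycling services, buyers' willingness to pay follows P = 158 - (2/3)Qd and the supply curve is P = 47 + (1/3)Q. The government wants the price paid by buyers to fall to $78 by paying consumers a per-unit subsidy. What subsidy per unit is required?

At a buyer price of 78, quantity demanded is 237 − 1.5·78 = 120.
Sellers supply 120 only when they receive Ps = 47 + (1/3)·120 = 87.
s = Ps − Pb = 87 − 78 = 9.

Required subsidy s = $9 per unit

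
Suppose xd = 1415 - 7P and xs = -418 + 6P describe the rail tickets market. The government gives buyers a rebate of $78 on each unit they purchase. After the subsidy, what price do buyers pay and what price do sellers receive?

Buyers pay $105; sellers receive $183

Pre-subsidy: 1415 - 7P = -418 + 6P gives P* = 141, x* = 428.
With the rebate, buyers effectively pay Pb = Ps − 78, where Ps is the price sellers receive.
Demand in terms of Ps becomes xd = 1415 − 7(Ps − 78) = 1961 - 7Ps. Setting this equal to supply: 1961 - 7Ps = -418 + 6Ps, so Ps = 183.
Buyers pay Pb = 183 − 78 = 105; x' = -418 + 6·183 = 680.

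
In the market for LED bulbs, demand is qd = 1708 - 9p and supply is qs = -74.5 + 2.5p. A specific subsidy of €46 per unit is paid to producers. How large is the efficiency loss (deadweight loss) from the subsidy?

Pre-subsidy: 1708 - 9p = -74.5 + 2.5p gives p* = 155, q* = 313.
With the subsidy, sellers receive ps = pb + 46 for each unit, where pb is the price buyers pay.
Supply in terms of pb becomes qs = -74.5 + 2.5(pb + 46) = 40.5 + 2.5pb. Setting this equal to demand: 1708 - 9pb = 40.5 + 2.5pb, so pb = 145.
Sellers receive ps = 145 + 46 = 191; q' = 1708 − 9·145 = 403.
The subsidy expands output by 403 − 313 = 90 past the efficient level; on those units the gap between marginal cost and willingness to pay runs from 0 up to 46.
DWL = ½ × 46 × 90 = 2070.

Deadweight loss = €2070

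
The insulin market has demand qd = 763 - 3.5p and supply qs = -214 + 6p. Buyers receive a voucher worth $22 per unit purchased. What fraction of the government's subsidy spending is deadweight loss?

Pre-subsidy: 763 - 3.5p = -214 + 6p gives p* = 1954/19, q* = 7658/19.
With the rebate, buyers effectively pay pb = ps − 22, where ps is the price sellers receive.
Demand in terms of ps becomes qd = 763 − 3.5(ps − 22) = 840 - 3.5ps. Setting this equal to supply: 840 - 3.5ps = -214 + 6ps, so ps = 2108/19.
Buyers pay pb = 2108/19 − 22 = 1690/19; q' = -214 + 6·(2108/19) = 8582/19.
ΔCS = ½(7658/19 + 8582/19)(1954/19 − 1690/19) = 2143680/361; ΔPS = ½(7658/19 + 8582/19)(2108/19 − 1954/19) = 1250480/361.
Government spending = 22 × 8582/19 = 188804/19.
DWL = ½ × 22 × (8582/19 − 7658/19) = 10164/19; fraction = (10164/19) / (188804/19) = 33/613.

DWL / government spending = 33/613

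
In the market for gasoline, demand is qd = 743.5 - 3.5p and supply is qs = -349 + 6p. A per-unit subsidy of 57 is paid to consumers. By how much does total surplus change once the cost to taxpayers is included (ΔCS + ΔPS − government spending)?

Net change in total surplus = -3591

Pre-subsidy: 743.5 - 3.5p = -349 + 6p gives p* = 115, q* = 341.
With the rebate, buyers effectively pay pb = ps − 57, where ps is the price sellers receive.
Demand in terms of ps becomes qd = 743.5 − 3.5(ps − 57) = 943 - 3.5ps. Setting this equal to supply: 943 - 3.5ps = -349 + 6ps, so ps = 136.
Buyers pay pb = 136 − 57 = 79; q' = -349 + 6·136 = 467.
ΔCS = ½(341 + 467)(115 − 79) = 14544; ΔPS = ½(341 + 467)(136 − 115) = 8484.
Government spending = 57 × 467 = 26619.
Net change = 14544 + 8484 − 26619 = -3591. The loss equals the DWL triangle ½·57·126.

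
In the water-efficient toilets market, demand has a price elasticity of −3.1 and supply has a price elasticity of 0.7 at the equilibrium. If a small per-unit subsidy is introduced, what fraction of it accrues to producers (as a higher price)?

For a small subsidy around the equilibrium, the benefit split depends on the relative slopes, which at a point are proportional to the elasticities.
Buyer share = εs/(εs + |εd|) = 0.7/(0.7 + 3.1) = 7/38; seller share = |εd|/(εs + |εd|) = 31/38.
So producers capture 31/38 of the subsidy.

Producer share = 31/38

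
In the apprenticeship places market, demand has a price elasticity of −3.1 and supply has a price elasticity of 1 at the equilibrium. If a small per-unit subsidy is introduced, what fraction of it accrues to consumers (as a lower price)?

For a small subsidy around the equilibrium, the benefit split depends on the relative slopes, which at a point are proportional to the elasticities.
Buyer share = εs/(εs + |εd|) = 1/(1 + 3.1) = 10/41; seller share = |εd|/(εs + |εd|) = 31/41.

Consumer share = 10/41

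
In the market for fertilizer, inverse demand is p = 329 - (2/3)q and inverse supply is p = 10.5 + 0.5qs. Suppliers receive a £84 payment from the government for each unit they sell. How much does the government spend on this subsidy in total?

Pre-subsidy: 329 - (2/3)q = 10.5 + 0.5q gives q* = 273 and p* = 147.
With the subsidy, sellers receive ps = pb + 84 for each unit, where pb is the price buyers pay.
On the curves, pb = 329 - (2/3)q and ps = 10.5 + 0.5q; the wedge ps − pb = 84 gives 10.5 + 0.5q − (329 - (2/3)q) = 84, so q' = 345.
Then pb = 329 − (2/3)·345 = 99 and ps = 10.5 + 0.5·345 = 183.
Government outlay = subsidy × quantity = 84 × 345 = 28980.

Government cost = £28980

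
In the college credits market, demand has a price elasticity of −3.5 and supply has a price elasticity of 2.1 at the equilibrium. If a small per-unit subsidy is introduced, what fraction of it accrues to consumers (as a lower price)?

Consumer share = 0.375

For a small subsidy around the equilibrium, the benefit split depends on the relative slopes, which at a point are proportional to the elasticities.
Buyer share = εs/(εs + |εd|) = 2.1/(2.1 + 3.5) = 0.375; seller share = |εd|/(εs + |εd|) = 0.625.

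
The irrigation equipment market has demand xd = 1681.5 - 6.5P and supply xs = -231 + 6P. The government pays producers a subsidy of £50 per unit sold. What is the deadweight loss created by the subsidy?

Pre-subsidy: 1681.5 - 6.5P = -231 + 6P gives P* = 153, x* = 687.
With the subsidy, sellers receive Ps = Pb + 50 for each unit, where Pb is the price buyers pay.
Supply in terms of Pb becomes xs = -231 + 6(Pb + 50) = 69 + 6Pb. Setting this equal to demand: 1681.5 - 6.5Pb = 69 + 6Pb, so Pb = 129.
Sellers receive Ps = 129 + 50 = 179; x' = 1681.5 − 6.5·129 = 843.
The subsidy expands output by 843 − 687 = 156 past the efficient level; on those units the gap between marginal cost and willingness to pay runs from 0 up to 50.
DWL = ½ × 50 × 156 = 3900.

Deadweight loss = £3900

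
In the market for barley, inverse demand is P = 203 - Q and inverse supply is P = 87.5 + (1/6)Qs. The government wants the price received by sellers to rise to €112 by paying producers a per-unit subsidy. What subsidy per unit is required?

Required subsidy s = €56 per unit

At a seller price of 112, quantity supplied is -525 + 6·112 = 147.
Buyers absorb 147 only when they pay Pb = 203 − 1·147 = 56.
s = Ps − Pb = 112 − 56 = 56.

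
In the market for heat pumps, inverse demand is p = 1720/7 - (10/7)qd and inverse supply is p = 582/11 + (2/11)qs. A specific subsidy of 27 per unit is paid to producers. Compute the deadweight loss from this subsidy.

Pre-subsidy: 1720/7 - (10/7)q = 582/11 + (2/11)q gives q* = 7423/62 and p* = 2315/31.
With the subsidy, sellers receive ps = pb + 27 for each unit, where pb is the price buyers pay.
On the curves, pb = 1720/7 - (10/7)q and ps = 582/11 + (2/11)q; the wedge ps − pb = 27 gives 582/11 + (2/11)q − (1720/7 - (10/7)q) = 27, so q' = 16925/124.
Then pb = 1720/7 − (10/7)·(16925/124) = 3145/62 and ps = 582/11 + (2/11)·(16925/124) = 4819/62.
The subsidy expands output by 16925/124 − 7423/62 = 2079/124 past the efficient level; on those units the gap between marginal cost and willingness to pay runs from 0 up to 27.
DWL = ½ × 27 × 2079/124 = 56133/248.

Deadweight loss = 56133/248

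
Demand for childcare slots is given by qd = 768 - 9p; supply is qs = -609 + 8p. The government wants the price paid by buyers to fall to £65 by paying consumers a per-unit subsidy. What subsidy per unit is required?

Required subsidy s = £34 per unit

At a buyer price of 65, quantity demanded is 768 − 9·65 = 183.
Sellers supply 183 only when they receive ps with -609 + 8·ps = 183, i.e. ps = 99.
s = ps − pb = 99 − 65 = 34.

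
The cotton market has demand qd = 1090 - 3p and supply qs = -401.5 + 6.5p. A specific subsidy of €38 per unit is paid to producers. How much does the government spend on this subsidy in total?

Government cost = €26486

Pre-subsidy: 1090 - 3p = -401.5 + 6.5p gives p* = 157, q* = 619.
With the subsidy, sellers receive ps = pb + 38 for each unit, where pb is the price buyers pay.
Supply in terms of pb becomes qs = -401.5 + 6.5(pb + 38) = -154.5 + 6.5pb. Setting this equal to demand: 1090 - 3pb = -154.5 + 6.5pb, so pb = 131.
Sellers receive ps = 131 + 38 = 169; q' = 1090 − 3·131 = 697.
Government outlay = subsidy × quantity = 38 × 697 = 26486.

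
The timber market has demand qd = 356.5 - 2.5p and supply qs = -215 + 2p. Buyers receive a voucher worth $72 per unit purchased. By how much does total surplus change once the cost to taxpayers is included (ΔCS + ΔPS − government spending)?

Net change in total surplus = -$2880

Pre-subsidy: 356.5 - 2.5p = -215 + 2p gives p* = 127, q* = 39.
With the rebate, buyers effectively pay pb = ps − 72, where ps is the price sellers receive.
Demand in terms of ps becomes qd = 356.5 − 2.5(ps − 72) = 536.5 - 2.5ps. Setting this equal to supply: 536.5 - 2.5ps = -215 + 2ps, so ps = 167.
Buyers pay pb = 167 − 72 = 95; q' = -215 + 2·167 = 119.
ΔCS = ½(39 + 119)(127 − 95) = 2528; ΔPS = ½(39 + 119)(167 − 127) = 3160.
Government spending = 72 × 119 = 8568.
Net change = 2528 + 3160 − 8568 = -2880. The loss equals the DWL triangle ½·72·80.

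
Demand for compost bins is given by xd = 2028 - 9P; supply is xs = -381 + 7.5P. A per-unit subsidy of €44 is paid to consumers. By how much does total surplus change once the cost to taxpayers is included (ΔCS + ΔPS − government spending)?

Pre-subsidy: 2028 - 9P = -381 + 7.5P gives P* = 146, x* = 714.
With the rebate, buyers effectively pay Pb = Ps − 44, where Ps is the price sellers receive.
Demand in terms of Ps becomes xd = 2028 − 9(Ps − 44) = 2424 - 9Ps. Setting this equal to supply: 2424 - 9Ps = -381 + 7.5Ps, so Ps = 170.
Buyers pay Pb = 170 − 44 = 126; x' = -381 + 7.5·170 = 894.
ΔCS = ½(714 + 894)(146 − 126) = 16080; ΔPS = ½(714 + 894)(170 − 146) = 19296.
Government spending = 44 × 894 = 39336.
Net change = 16080 + 19296 − 39336 = -3960. The loss equals the DWL triangle ½·44·180.

Net change in total surplus = -€3960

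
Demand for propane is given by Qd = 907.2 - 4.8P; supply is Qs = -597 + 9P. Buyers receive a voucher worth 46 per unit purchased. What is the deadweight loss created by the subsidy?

Pre-subsidy: 907.2 - 4.8P = -597 + 9P gives P* = 109, Q* = 384.
With the rebate, buyers effectively pay Pb = Ps − 46, where Ps is the price sellers receive.
Demand in terms of Ps becomes Qd = 907.2 − 4.8(Ps − 46) = 1128 - 4.8Ps. Setting this equal to supply: 1128 - 4.8Ps = -597 + 9Ps, so Ps = 125.
Buyers pay Pb = 125 − 46 = 79; Q' = -597 + 9·125 = 528.
The subsidy expands output by 528 − 384 = 144 past the efficient level; on those units the gap between marginal cost and willingness to pay runs from 0 up to 46.
DWL = ½ × 46 × 144 = 3312.

Deadweight loss = 3312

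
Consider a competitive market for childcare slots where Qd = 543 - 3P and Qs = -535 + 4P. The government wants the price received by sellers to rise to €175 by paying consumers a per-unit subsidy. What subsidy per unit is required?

Required subsidy s = €49 per unit

At a seller price of 175, quantity supplied is -535 + 4·175 = 165.
Buyers absorb 165 only when they pay Pb with 543 − 3·Pb = 165, i.e. Pb = 126.
s = Ps − Pb = 175 − 126 = 49.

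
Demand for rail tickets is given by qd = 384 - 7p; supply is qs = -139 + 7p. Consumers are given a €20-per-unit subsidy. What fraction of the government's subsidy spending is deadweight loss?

DWL / government spending = 2/11

Pre-subsidy: 384 - 7p = -139 + 7p gives p* = 523/14, q* = 122.5.
With the rebate, buyers effectively pay pb = ps − 20, where ps is the price sellers receive.
Demand in terms of ps becomes qd = 384 − 7(ps − 20) = 524 - 7ps. Setting this equal to supply: 524 - 7ps = -139 + 7ps, so ps = 663/14.
Buyers pay pb = 663/14 − 20 = 383/14; q' = -139 + 7·(663/14) = 192.5.
ΔCS = ½(122.5 + 192.5)(523/14 − 383/14) = 1575; ΔPS = ½(122.5 + 192.5)(663/14 − 523/14) = 1575.
Government spending = 20 × 192.5 = 3850.
DWL = ½ × 20 × (192.5 − 122.5) = 700; fraction = 700 / 3850 = 2/11.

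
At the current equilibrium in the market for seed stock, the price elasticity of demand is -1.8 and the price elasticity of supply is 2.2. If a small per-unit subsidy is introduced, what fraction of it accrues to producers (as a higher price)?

Producer share = 0.45

For a small subsidy around the equilibrium, the benefit split depends on the relative slopes, which at a point are proportional to the elasticities.
Buyer share = εs/(εs + |εd|) = 2.2/(2.2 + 1.8) = 0.55; seller share = |εd|/(εs + |εd|) = 0.45.
So producers capture 0.45 of the subsidy.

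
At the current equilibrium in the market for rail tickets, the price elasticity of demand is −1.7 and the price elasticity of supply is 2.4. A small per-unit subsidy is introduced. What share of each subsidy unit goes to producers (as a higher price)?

Producer share = 17/41

For a small subsidy around the equilibrium, the benefit split depends on the relative slopes, which at a point are proportional to the elasticities.
Buyer share = εs/(εs + |εd|) = 2.4/(2.4 + 1.7) = 24/41; seller share = |εd|/(εs + |εd|) = 17/41.
So producers capture 17/41 of the subsidy.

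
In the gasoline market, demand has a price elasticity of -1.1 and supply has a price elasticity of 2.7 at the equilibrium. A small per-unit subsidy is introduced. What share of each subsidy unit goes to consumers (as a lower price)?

Consumer share = 27/38

For a small subsidy around the equilibrium, the benefit split depends on the relative slopes, which at a point are proportional to the elasticities.
Buyer share = εs/(εs + |εd|) = 2.7/(2.7 + 1.1) = 27/38; seller share = |εd|/(εs + |εd|) = 11/38.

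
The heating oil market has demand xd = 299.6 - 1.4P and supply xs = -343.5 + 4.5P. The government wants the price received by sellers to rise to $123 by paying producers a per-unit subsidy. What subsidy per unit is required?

Required subsidy s = $59 per unit

At a seller price of 123, quantity supplied is -343.5 + 4.5·123 = 210.
Buyers absorb 210 only when they pay Pb with 299.6 − 1.4·Pb = 210, i.e. Pb = 64.
s = Ps − Pb = 123 − 64 = 59.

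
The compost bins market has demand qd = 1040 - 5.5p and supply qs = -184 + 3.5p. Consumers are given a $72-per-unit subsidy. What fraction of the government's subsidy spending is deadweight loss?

Pre-subsidy: 1040 - 5.5p = -184 + 3.5p gives p* = 136, q* = 292.
With the rebate, buyers effectively pay pb = ps − 72, where ps is the price sellers receive.
Demand in terms of ps becomes qd = 1040 − 5.5(ps − 72) = 1436 - 5.5ps. Setting this equal to supply: 1436 - 5.5ps = -184 + 3.5ps, so ps = 180.
Buyers pay pb = 180 − 72 = 108; q' = -184 + 3.5·180 = 446.
ΔCS = ½(292 + 446)(136 − 108) = 10332; ΔPS = ½(292 + 446)(180 − 136) = 16236.
Government spending = 72 × 446 = 32112.
DWL = ½ × 72 × (446 − 292) = 5544; fraction = 5544 / 32112 = 77/446.

DWL / government spending = 77/446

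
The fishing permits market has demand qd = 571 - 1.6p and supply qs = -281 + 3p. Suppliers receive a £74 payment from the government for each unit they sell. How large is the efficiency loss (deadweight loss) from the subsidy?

Pre-subsidy: 571 - 1.6p = -281 + 3p gives p* = 4260/23, q* = 6317/23.
With the subsidy, sellers receive ps = pb + 74 for each unit, where pb is the price buyers pay.
Supply in terms of pb becomes qs = -281 + 3(pb + 74) = -59 + 3pb. Setting this equal to demand: 571 - 1.6pb = -59 + 3pb, so pb = 3150/23.
Sellers receive ps = 3150/23 + 74 = 4852/23; q' = 571 − 1.6·(3150/23) = 8093/23.
The subsidy expands output by 8093/23 − 6317/23 = 1776/23 past the efficient level; on those units the gap between marginal cost and willingness to pay runs from 0 up to 74.
DWL = ½ × 74 × 1776/23 = 65712/23.

Deadweight loss = 65712/23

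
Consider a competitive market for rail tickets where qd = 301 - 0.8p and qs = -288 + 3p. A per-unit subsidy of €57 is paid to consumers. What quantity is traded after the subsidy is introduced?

q' = 213

Pre-subsidy: 301 - 0.8p = -288 + 3p gives p* = 155, q* = 177.
With the rebate, buyers effectively pay pb = ps − 57, where ps is the price sellers receive.
Demand in terms of ps becomes qd = 301 − 0.8(ps − 57) = 346.6 - 0.8ps. Setting this equal to supply: 346.6 - 0.8ps = -288 + 3ps, so ps = 167.
Buyers pay pb = 167 − 57 = 110; q' = -288 + 3·167 = 213.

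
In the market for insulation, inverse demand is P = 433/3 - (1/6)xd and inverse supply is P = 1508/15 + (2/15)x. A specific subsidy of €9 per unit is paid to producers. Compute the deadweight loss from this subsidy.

Deadweight loss = €135

Pre-subsidy: 433/3 - (1/6)x = 1508/15 + (2/15)x gives x* = 146 and P* = 120.
With the subsidy, sellers receive Ps = Pb + 9 for each unit, where Pb is the price buyers pay.
On the curves, Pb = 433/3 - (1/6)x and Ps = 1508/15 + (2/15)x; the wedge Ps − Pb = 9 gives 1508/15 + (2/15)x − (433/3 - (1/6)x) = 9, so x' = 176.
Then Pb = 433/3 − (1/6)·176 = 115 and Ps = 1508/15 + (2/15)·176 = 124.
The subsidy expands output by 176 − 146 = 30 past the efficient level; on those units the gap between marginal cost and willingness to pay runs from 0 up to 9.
DWL = ½ × 9 × 30 = 135.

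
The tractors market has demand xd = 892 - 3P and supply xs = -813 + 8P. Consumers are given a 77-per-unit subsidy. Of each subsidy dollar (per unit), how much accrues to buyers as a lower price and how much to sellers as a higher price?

Buyers gain 56 per unit; sellers gain 21 per unit

Pre-subsidy: 892 - 3P = -813 + 8P gives P* = 155, x* = 427.
With the rebate, buyers effectively pay Pb = Ps − 77, where Ps is the price sellers receive.
Demand in terms of Ps becomes xd = 892 − 3(Ps − 77) = 1123 - 3Ps. Setting this equal to supply: 1123 - 3Ps = -813 + 8Ps, so Ps = 176.
Buyers pay Pb = 176 − 77 = 99; x' = -813 + 8·176 = 595.
Buyers' price falls by P* − Pb = 155 − 99 = 56; sellers' price rises by Ps − P* = 176 − 155 = 21.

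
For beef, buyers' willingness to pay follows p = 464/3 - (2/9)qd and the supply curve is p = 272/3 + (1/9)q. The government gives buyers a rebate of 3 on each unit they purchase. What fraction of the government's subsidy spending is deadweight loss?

DWL / government spending = 3/134

Pre-subsidy: 464/3 - (2/9)q = 272/3 + (1/9)q gives q* = 192 and p* = 112.
With the rebate, buyers effectively pay pb = ps − 3, where ps is the price sellers receive.
On the curves, pb = 464/3 - (2/9)q and ps = 272/3 + (1/9)q; the wedge ps − pb = 3 gives 272/3 + (1/9)q − (464/3 - (2/9)q) = 3, so q' = 201.
Then pb = 464/3 − (2/9)·201 = 110 and ps = 272/3 + (1/9)·201 = 113.
ΔCS = ½(192 + 201)(112 − 110) = 393; ΔPS = ½(192 + 201)(113 − 112) = 196.5.
Government spending = 3 × 201 = 603.
DWL = ½ × 3 × (201 − 192) = 13.5; fraction = 13.5 / 603 = 3/134.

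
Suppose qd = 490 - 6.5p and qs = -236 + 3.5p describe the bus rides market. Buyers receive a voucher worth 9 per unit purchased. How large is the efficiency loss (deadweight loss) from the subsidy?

Pre-subsidy: 490 - 6.5p = -236 + 3.5p gives p* = 72.6, q* = 18.1.
With the rebate, buyers effectively pay pb = ps − 9, where ps is the price sellers receive.
Demand in terms of ps becomes qd = 490 − 6.5(ps − 9) = 548.5 - 6.5ps. Setting this equal to supply: 548.5 - 6.5ps = -236 + 3.5ps, so ps = 78.45.
Buyers pay pb = 78.45 − 9 = 69.45; q' = -236 + 3.5·78.45 = 38.575.
The subsidy expands output by 38.575 − 18.1 = 20.475 past the efficient level; on those units the gap between marginal cost and willingness to pay runs from 0 up to 9.
DWL = ½ × 9 × 20.475 = 92.1375.

Deadweight loss = 92.1375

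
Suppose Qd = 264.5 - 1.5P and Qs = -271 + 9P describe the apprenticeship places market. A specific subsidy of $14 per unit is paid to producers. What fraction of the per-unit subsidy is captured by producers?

Pre-subsidy: 264.5 - 1.5P = -271 + 9P gives P* = 51, Q* = 188.
With the subsidy, sellers receive Ps = Pb + 14 for each unit, where Pb is the price buyers pay.
Supply in terms of Pb becomes Qs = -271 + 9(Pb + 14) = -145 + 9Pb. Setting this equal to demand: 264.5 - 1.5Pb = -145 + 9Pb, so Pb = 39.
Sellers receive Ps = 39 + 14 = 53; Q' = 264.5 − 1.5·39 = 206.
Buyers' price falls by P* − Pb = 51 − 39 = 12; sellers' price rises by Ps − P* = 53 − 51 = 2.
So producers capture 2/14 = 1/7 of each unit of subsidy.

Producer share = 1/7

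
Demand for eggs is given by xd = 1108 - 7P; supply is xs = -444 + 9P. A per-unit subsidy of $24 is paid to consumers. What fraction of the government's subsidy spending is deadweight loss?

Pre-subsidy: 1108 - 7P = -444 + 9P gives P* = 97, x* = 429.
With the rebate, buyers effectively pay Pb = Ps − 24, where Ps is the price sellers receive.
Demand in terms of Ps becomes xd = 1108 − 7(Ps − 24) = 1276 - 7Ps. Setting this equal to supply: 1276 - 7Ps = -444 + 9Ps, so Ps = 107.5.
Buyers pay Pb = 107.5 − 24 = 83.5; x' = -444 + 9·107.5 = 523.5.
ΔCS = ½(429 + 523.5)(97 − 83.5) = 6429.375; ΔPS = ½(429 + 523.5)(107.5 − 97) = 5000.625.
Government spending = 24 × 523.5 = 12564.
DWL = ½ × 24 × (523.5 − 429) = 1134; fraction = 1134 / 12564 = 63/698.

DWL / government spending = 63/698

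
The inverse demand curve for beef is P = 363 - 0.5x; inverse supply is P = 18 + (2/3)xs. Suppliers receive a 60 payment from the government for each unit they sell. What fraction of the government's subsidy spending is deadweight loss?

Pre-subsidy: 363 - 0.5x = 18 + (2/3)x gives x* = 2070/7 and P* = 1506/7.
With the subsidy, sellers receive Ps = Pb + 60 for each unit, where Pb is the price buyers pay.
On the curves, Pb = 363 - 0.5x and Ps = 18 + (2/3)x; the wedge Ps − Pb = 60 gives 18 + (2/3)x − (363 - 0.5x) = 60, so x' = 2430/7.
Then Pb = 363 − 0.5·(2430/7) = 1326/7 and Ps = 18 + (2/3)·(2430/7) = 1746/7.
ΔCS = ½(2070/7 + 2430/7)(1506/7 − 1326/7) = 405000/49; ΔPS = ½(2070/7 + 2430/7)(1746/7 − 1506/7) = 540000/49.
Government spending = 60 × 2430/7 = 145800/7.
DWL = ½ × 60 × (2430/7 − 2070/7) = 10800/7; fraction = (10800/7) / (145800/7) = 2/27.

DWL / government spending = 2/27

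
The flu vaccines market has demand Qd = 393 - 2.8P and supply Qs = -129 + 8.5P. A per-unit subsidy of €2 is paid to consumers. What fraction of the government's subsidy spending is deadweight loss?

DWL / government spending = 238/30269

Pre-subsidy: 393 - 2.8P = -129 + 8.5P gives P* = 5220/113, Q* = 29793/113.
With the rebate, buyers effectively pay Pb = Ps − 2, where Ps is the price sellers receive.
Demand in terms of Ps becomes Qd = 393 − 2.8(Ps − 2) = 398.6 - 2.8Ps. Setting this equal to supply: 398.6 - 2.8Ps = -129 + 8.5Ps, so Ps = 5276/113.
Buyers pay Pb = 5276/113 − 2 = 5050/113; Q' = -129 + 8.5·(5276/113) = 30269/113.
ΔCS = ½(29793/113 + 30269/113)(5220/113 − 5050/113) = 5105270/12769; ΔPS = ½(29793/113 + 30269/113)(5276/113 − 5220/113) = 1681736/12769.
Government spending = 2 × 30269/113 = 60538/113.
DWL = ½ × 2 × (30269/113 − 29793/113) = 476/113; fraction = (476/113) / (60538/113) = 238/30269.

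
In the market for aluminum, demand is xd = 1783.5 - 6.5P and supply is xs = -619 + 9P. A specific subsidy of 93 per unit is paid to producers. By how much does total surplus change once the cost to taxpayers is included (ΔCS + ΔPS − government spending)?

Net change in total surplus = -16321.5

Pre-subsidy: 1783.5 - 6.5P = -619 + 9P gives P* = 155, x* = 776.
With the subsidy, sellers receive Ps = Pb + 93 for each unit, where Pb is the price buyers pay.
Supply in terms of Pb becomes xs = -619 + 9(Pb + 93) = 218 + 9Pb. Setting this equal to demand: 1783.5 - 6.5Pb = 218 + 9Pb, so Pb = 101.
Sellers receive Ps = 101 + 93 = 194; x' = 1783.5 − 6.5·101 = 1127.
ΔCS = ½(776 + 1127)(155 − 101) = 51381; ΔPS = ½(776 + 1127)(194 − 155) = 37108.5.
Government spending = 93 × 1127 = 104811.
Net change = 51381 + 37108.5 − 104811 = -16321.5. The loss equals the DWL triangle ½·93·351.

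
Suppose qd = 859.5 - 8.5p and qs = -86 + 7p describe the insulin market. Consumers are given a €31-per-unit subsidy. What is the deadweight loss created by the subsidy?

Deadweight loss = €1844.5

Pre-subsidy: 859.5 - 8.5p = -86 + 7p gives p* = 61, q* = 341.
With the rebate, buyers effectively pay pb = ps − 31, where ps is the price sellers receive.
Demand in terms of ps becomes qd = 859.5 − 8.5(ps − 31) = 1123 - 8.5ps. Setting this equal to supply: 1123 - 8.5ps = -86 + 7ps, so ps = 78.
Buyers pay pb = 78 − 31 = 47; q' = -86 + 7·78 = 460.
The subsidy expands output by 460 − 341 = 119 past the efficient level; on those units the gap between marginal cost and willingness to pay runs from 0 up to 31.
DWL = ½ × 31 × 119 = 1844.5.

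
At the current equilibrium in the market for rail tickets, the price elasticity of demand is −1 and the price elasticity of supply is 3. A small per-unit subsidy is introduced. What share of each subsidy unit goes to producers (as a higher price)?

For a small subsidy around the equilibrium, the benefit split depends on the relative slopes, which at a point are proportional to the elasticities.
Buyer share = εs/(εs + |εd|) = 3/(3 + 1) = 0.75; seller share = |εd|/(εs + |εd|) = 0.25.
So producers capture 0.25 of the subsidy.

Producer share = 0.25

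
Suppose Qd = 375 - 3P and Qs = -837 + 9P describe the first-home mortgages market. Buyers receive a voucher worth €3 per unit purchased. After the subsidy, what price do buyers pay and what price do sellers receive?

Pre-subsidy: 375 - 3P = -837 + 9P gives P* = 101, Q* = 72.
With the rebate, buyers effectively pay Pb = Ps − 3, where Ps is the price sellers receive.
Demand in terms of Ps becomes Qd = 375 − 3(Ps − 3) = 384 - 3Ps. Setting this equal to supply: 384 - 3Ps = -837 + 9Ps, so Ps = 101.75.
Buyers pay Pb = 101.75 − 3 = 98.75; Q' = -837 + 9·101.75 = 78.75.

Buyers pay €98.75; sellers receive €101.75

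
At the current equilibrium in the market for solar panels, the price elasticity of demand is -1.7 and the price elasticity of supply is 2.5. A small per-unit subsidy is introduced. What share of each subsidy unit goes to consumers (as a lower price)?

For a small subsidy around the equilibrium, the benefit split depends on the relative slopes, which at a point are proportional to the elasticities.
Buyer share = εs/(εs + |εd|) = 2.5/(2.5 + 1.7) = 25/42; seller share = |εd|/(εs + |εd|) = 17/42.

Consumer share = 25/42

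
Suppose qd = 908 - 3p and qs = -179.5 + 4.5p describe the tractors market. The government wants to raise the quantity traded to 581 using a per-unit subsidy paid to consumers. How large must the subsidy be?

At q = 581, invert demand for the buyer price: pb = (908 − 581)/3 = 109; invert supply for the seller price: ps = (581 − (-179.5))/4.5 = 169.
The subsidy must fill the gap: s = ps − pb = 169 − 109 = 60.

Required subsidy s = 60 per unit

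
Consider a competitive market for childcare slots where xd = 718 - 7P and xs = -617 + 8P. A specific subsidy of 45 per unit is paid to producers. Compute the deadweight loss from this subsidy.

Deadweight loss = 3780

Pre-subsidy: 718 - 7P = -617 + 8P gives P* = 89, x* = 95.
With the subsidy, sellers receive Ps = Pb + 45 for each unit, where Pb is the price buyers pay.
Supply in terms of Pb becomes xs = -617 + 8(Pb + 45) = -257 + 8Pb. Setting this equal to demand: 718 - 7Pb = -257 + 8Pb, so Pb = 65.
Sellers receive Ps = 65 + 45 = 110; x' = 718 − 7·65 = 263.
The subsidy expands output by 263 − 95 = 168 past the efficient level; on those units the gap between marginal cost and willingness to pay runs from 0 up to 45.
DWL = ½ × 45 × 168 = 3780.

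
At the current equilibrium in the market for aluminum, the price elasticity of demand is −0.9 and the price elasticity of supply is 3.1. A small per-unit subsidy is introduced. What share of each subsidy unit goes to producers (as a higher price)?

For a small subsidy around the equilibrium, the benefit split depends on the relative slopes, which at a point are proportional to the elasticities.
Buyer share = εs/(εs + |εd|) = 3.1/(3.1 + 0.9) = 0.775; seller share = |εd|/(εs + |εd|) = 0.225.
So producers capture 0.225 of the subsidy.

Producer share = 0.225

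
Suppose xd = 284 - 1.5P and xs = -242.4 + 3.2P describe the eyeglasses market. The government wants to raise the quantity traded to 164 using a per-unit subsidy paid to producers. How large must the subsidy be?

At x = 164, invert demand for the buyer price: Pb = (284 − 164)/1.5 = 80; invert supply for the seller price: Ps = (164 − (-242.4))/3.2 = 127.
The subsidy must fill the gap: s = Ps − Pb = 127 − 80 = 47.

Required subsidy s = 47 per unit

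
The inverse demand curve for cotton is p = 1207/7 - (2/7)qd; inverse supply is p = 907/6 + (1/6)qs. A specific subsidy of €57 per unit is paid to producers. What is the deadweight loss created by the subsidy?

Deadweight loss = €3591

Pre-subsidy: 1207/7 - (2/7)q = 907/6 + (1/6)q gives q* = 47 and p* = 159.
With the subsidy, sellers receive ps = pb + 57 for each unit, where pb is the price buyers pay.
On the curves, pb = 1207/7 - (2/7)q and ps = 907/6 + (1/6)q; the wedge ps − pb = 57 gives 907/6 + (1/6)q − (1207/7 - (2/7)q) = 57, so q' = 173.
Then pb = 1207/7 − (2/7)·173 = 123 and ps = 907/6 + (1/6)·173 = 180.
The subsidy expands output by 173 − 47 = 126 past the efficient level; on those units the gap between marginal cost and willingness to pay runs from 0 up to 57.
DWL = ½ × 57 × 126 = 3591.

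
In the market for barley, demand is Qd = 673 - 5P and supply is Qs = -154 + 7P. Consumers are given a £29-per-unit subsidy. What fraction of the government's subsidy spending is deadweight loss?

Pre-subsidy: 673 - 5P = -154 + 7P gives P* = 827/12, Q* = 3941/12.
With the rebate, buyers effectively pay Pb = Ps − 29, where Ps is the price sellers receive.
Demand in terms of Ps becomes Qd = 673 − 5(Ps − 29) = 818 - 5Ps. Setting this equal to supply: 818 - 5Ps = -154 + 7Ps, so Ps = 81.
Buyers pay Pb = 81 − 29 = 52; Q' = -154 + 7·81 = 413.
ΔCS = ½(3941/12 + 413)(827/12 − 52) = 1806091/288; ΔPS = ½(3941/12 + 413)(81 − 827/12) = 1290065/288.
Government spending = 29 × 413 = 11977.
DWL = ½ × 29 × (413 − 3941/12) = 29435/24; fraction = (29435/24) / 11977 = 145/1416.

DWL / government spending = 145/1416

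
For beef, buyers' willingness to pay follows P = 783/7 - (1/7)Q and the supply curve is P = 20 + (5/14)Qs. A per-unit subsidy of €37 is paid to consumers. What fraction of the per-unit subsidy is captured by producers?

Producer share = 5/7

Pre-subsidy: 783/7 - (1/7)Q = 20 + (5/14)Q gives Q* = 1286/7 and P* = 4195/49.
With the rebate, buyers effectively pay Pb = Ps − 37, where Ps is the price sellers receive.
On the curves, Pb = 783/7 - (1/7)Q and Ps = 20 + (5/14)Q; the wedge Ps − Pb = 37 gives 20 + (5/14)Q − (783/7 - (1/7)Q) = 37, so Q' = 1804/7.
Then Pb = 783/7 − (1/7)·(1804/7) = 3677/49 and Ps = 20 + (5/14)·(1804/7) = 5490/49.
Buyers' price falls by P* − Pb = 4195/49 − 3677/49 = 74/7; sellers' price rises by Ps − P* = 5490/49 − 4195/49 = 185/7.
So producers capture (185/7)/37 = 5/7 of each unit of subsidy.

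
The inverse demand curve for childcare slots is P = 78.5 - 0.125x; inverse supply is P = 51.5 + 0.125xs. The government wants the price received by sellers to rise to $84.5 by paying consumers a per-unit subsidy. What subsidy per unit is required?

Required subsidy s = $39 per unit

At a seller price of 84.5, quantity supplied is -412 + 8·84.5 = 264.
Buyers absorb 264 only when they pay Pb = 78.5 − 0.125·264 = 45.5.
s = Ps − Pb = 84.5 − 45.5 = 39.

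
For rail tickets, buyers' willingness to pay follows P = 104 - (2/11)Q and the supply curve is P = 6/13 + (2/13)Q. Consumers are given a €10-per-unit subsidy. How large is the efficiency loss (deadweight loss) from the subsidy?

Pre-subsidy: 104 - (2/11)Q = 6/13 + (2/13)Q gives Q* = 7403/24 and P* = 575/12.
With the rebate, buyers effectively pay Pb = Ps − 10, where Ps is the price sellers receive.
On the curves, Pb = 104 - (2/11)Q and Ps = 6/13 + (2/13)Q; the wedge Ps − Pb = 10 gives 6/13 + (2/13)Q − (104 - (2/11)Q) = 10, so Q' = 338.25.
Then Pb = 104 − (2/11)·338.25 = 42.5 and Ps = 6/13 + (2/13)·338.25 = 52.5.
The subsidy expands output by 338.25 − 7403/24 = 715/24 past the efficient level; on those units the gap between marginal cost and willingness to pay runs from 0 up to 10.
DWL = ½ × 10 × 715/24 = 3575/24.

Deadweight loss = 3575/24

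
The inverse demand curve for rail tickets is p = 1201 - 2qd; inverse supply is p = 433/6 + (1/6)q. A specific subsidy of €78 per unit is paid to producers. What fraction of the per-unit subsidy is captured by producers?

Pre-subsidy: 1201 - 2q = 433/6 + (1/6)q gives q* = 521 and p* = 159.
With the subsidy, sellers receive ps = pb + 78 for each unit, where pb is the price buyers pay.
On the curves, pb = 1201 - 2q and ps = 433/6 + (1/6)q; the wedge ps − pb = 78 gives 433/6 + (1/6)q − (1201 - 2q) = 78, so q' = 557.
Then pb = 1201 − 2·557 = 87 and ps = 433/6 + (1/6)·557 = 165.
Buyers' price falls by p* − pb = 159 − 87 = 72; sellers' price rises by ps − p* = 165 − 159 = 6.
So producers capture 6/78 = 1/13 of each unit of subsidy.

Producer share = 1/13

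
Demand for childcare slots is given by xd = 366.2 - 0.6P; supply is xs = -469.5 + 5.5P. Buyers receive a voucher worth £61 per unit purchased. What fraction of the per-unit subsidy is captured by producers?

Producer share = 6/61

Pre-subsidy: 366.2 - 0.6P = -469.5 + 5.5P gives P* = 137, x* = 284.
With the rebate, buyers effectively pay Pb = Ps − 61, where Ps is the price sellers receive.
Demand in terms of Ps becomes xd = 366.2 − 0.6(Ps − 61) = 402.8 - 0.6Ps. Setting this equal to supply: 402.8 - 0.6Ps = -469.5 + 5.5Ps, so Ps = 143.
Buyers pay Pb = 143 − 61 = 82; x' = -469.5 + 5.5·143 = 317.
Buyers' price falls by P* − Pb = 137 − 82 = 55; sellers' price rises by Ps − P* = 143 − 137 = 6.
So producers capture 6/61 = 6/61 of each unit of subsidy.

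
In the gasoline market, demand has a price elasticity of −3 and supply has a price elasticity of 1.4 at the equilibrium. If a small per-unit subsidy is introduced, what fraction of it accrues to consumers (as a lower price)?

For a small subsidy around the equilibrium, the benefit split depends on the relative slopes, which at a point are proportional to the elasticities.
Buyer share = εs/(εs + |εd|) = 1.4/(1.4 + 3) = 7/22; seller share = |εd|/(εs + |εd|) = 15/22.

Consumer share = 7/22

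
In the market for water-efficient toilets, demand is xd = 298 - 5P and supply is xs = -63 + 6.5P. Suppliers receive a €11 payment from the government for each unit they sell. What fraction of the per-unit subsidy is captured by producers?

Producer share = 10/23

Pre-subsidy: 298 - 5P = -63 + 6.5P gives P* = 722/23, x* = 3244/23.
With the subsidy, sellers receive Ps = Pb + 11 for each unit, where Pb is the price buyers pay.
Supply in terms of Pb becomes xs = -63 + 6.5(Pb + 11) = 8.5 + 6.5Pb. Setting this equal to demand: 298 - 5Pb = 8.5 + 6.5Pb, so Pb = 579/23.
Sellers receive Ps = 579/23 + 11 = 832/23; x' = 298 − 5·(579/23) = 3959/23.
Buyers' price falls by P* − Pb = 722/23 − 579/23 = 143/23; sellers' price rises by Ps − P* = 832/23 − 722/23 = 110/23.
So producers capture (110/23)/11 = 10/23 of each unit of subsidy.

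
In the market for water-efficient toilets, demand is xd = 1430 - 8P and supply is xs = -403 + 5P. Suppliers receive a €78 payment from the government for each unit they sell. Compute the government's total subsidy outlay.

Government cost = €42276

Pre-subsidy: 1430 - 8P = -403 + 5P gives P* = 141, x* = 302.
With the subsidy, sellers receive Ps = Pb + 78 for each unit, where Pb is the price buyers pay.
Supply in terms of Pb becomes xs = -403 + 5(Pb + 78) = -13 + 5Pb. Setting this equal to demand: 1430 - 8Pb = -13 + 5Pb, so Pb = 111.
Sellers receive Ps = 111 + 78 = 189; x' = 1430 − 8·111 = 542.
Government outlay = subsidy × quantity = 78 × 542 = 42276.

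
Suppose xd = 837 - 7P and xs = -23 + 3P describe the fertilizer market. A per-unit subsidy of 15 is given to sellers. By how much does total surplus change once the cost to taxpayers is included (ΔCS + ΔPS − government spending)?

Pre-subsidy: 837 - 7P = -23 + 3P gives P* = 86, x* = 235.
With the subsidy, sellers receive Ps = Pb + 15 for each unit, where Pb is the price buyers pay.
Supply in terms of Pb becomes xs = -23 + 3(Pb + 15) = 22 + 3Pb. Setting this equal to demand: 837 - 7Pb = 22 + 3Pb, so Pb = 81.5.
Sellers receive Ps = 81.5 + 15 = 96.5; x' = 837 − 7·81.5 = 266.5.
ΔCS = ½(235 + 266.5)(86 − 81.5) = 1128.375; ΔPS = ½(235 + 266.5)(96.5 − 86) = 2632.875.
Government spending = 15 × 266.5 = 3997.5.
Net change = 1128.375 + 2632.875 − 3997.5 = -236.25. The loss equals the DWL triangle ½·15·31.5.

Net change in total surplus = -236.25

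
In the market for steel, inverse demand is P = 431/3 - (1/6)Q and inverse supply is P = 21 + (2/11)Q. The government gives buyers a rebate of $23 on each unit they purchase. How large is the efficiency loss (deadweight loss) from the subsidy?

Deadweight loss = $759

Pre-subsidy: 431/3 - (1/6)Q = 21 + (2/11)Q gives Q* = 352 and P* = 85.
With the rebate, buyers effectively pay Pb = Ps − 23, where Ps is the price sellers receive.
On the curves, Pb = 431/3 - (1/6)Q and Ps = 21 + (2/11)Q; the wedge Ps − Pb = 23 gives 21 + (2/11)Q − (431/3 - (1/6)Q) = 23, so Q' = 418.
Then Pb = 431/3 − (1/6)·418 = 74 and Ps = 21 + (2/11)·418 = 97.
The subsidy expands output by 418 − 352 = 66 past the efficient level; on those units the gap between marginal cost and willingness to pay runs from 0 up to 23.
DWL = ½ × 23 × 66 = 759.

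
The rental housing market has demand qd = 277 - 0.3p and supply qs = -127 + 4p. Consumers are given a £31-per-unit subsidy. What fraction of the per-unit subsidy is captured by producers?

Pre-subsidy: 277 - 0.3p = -127 + 4p gives p* = 4040/43, q* = 10699/43.
With the rebate, buyers effectively pay pb = ps − 31, where ps is the price sellers receive.
Demand in terms of ps becomes qd = 277 − 0.3(ps − 31) = 286.3 - 0.3ps. Setting this equal to supply: 286.3 - 0.3ps = -127 + 4ps, so ps = 4133/43.
Buyers pay pb = 4133/43 − 31 = 2800/43; q' = -127 + 4·(4133/43) = 11071/43.
Buyers' price falls by p* − pb = 4040/43 − 2800/43 = 1240/43; sellers' price rises by ps − p* = 4133/43 − 4040/43 = 93/43.
So producers capture (93/43)/31 = 3/43 of each unit of subsidy.

Producer share = 3/43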